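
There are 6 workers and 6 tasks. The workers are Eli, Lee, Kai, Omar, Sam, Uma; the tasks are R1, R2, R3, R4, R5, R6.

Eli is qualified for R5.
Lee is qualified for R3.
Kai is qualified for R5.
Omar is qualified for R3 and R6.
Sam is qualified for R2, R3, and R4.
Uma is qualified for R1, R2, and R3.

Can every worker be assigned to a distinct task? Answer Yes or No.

The set {Eli, Kai} has only 1 neighbour ({R5}), so by Hall's theorem at most 5 of the 6 workers can be matched.
Hence no matching covers every worker.

No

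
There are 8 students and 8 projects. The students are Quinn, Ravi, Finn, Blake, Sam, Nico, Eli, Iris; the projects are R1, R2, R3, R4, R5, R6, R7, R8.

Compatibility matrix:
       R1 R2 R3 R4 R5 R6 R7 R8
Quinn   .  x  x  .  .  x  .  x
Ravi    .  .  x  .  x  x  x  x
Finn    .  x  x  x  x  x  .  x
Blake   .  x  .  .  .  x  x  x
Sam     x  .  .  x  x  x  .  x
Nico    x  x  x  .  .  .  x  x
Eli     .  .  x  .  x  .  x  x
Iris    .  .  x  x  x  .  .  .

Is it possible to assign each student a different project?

A valid assignment of size 8: Quinn–R8, Ravi–R5, Finn–R3, Blake–R2, Sam–R6, Nico–R1, Eli–R7, Iris–R4.
Every student is matched, so this is a perfect matching.

Yes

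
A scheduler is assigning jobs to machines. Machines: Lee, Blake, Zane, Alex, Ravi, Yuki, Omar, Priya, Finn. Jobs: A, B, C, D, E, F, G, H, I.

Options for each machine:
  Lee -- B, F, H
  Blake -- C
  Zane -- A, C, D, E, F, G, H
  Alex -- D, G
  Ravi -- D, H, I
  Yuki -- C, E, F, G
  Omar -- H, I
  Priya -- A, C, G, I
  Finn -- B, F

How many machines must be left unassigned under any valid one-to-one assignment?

A valid assignment of size 9: Lee–F, Blake–C, Zane–A, Alex–G, Ravi–D, Yuki–E, Omar–H, Priya–I, Finn–B.
All 9 machines are matched, so no larger matching exists.
That matches 9 of the 9, leaving 0 unmatched; no matching can do better.

0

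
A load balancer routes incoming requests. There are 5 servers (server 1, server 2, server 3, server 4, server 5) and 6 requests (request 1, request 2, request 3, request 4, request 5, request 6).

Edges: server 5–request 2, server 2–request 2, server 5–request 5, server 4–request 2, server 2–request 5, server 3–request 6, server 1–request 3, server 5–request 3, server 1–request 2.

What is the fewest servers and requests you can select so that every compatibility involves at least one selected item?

4

The 4 edges server 1–request 3, server 2–request 5, server 3–request 6, server 4–request 2 form a matching, so any vertex cover needs at least 4 vertices (one per matched edge).
Conversely {server 3, request 2, request 3, request 5} meets every edge and has exactly 4 vertices, so 4 is optimal.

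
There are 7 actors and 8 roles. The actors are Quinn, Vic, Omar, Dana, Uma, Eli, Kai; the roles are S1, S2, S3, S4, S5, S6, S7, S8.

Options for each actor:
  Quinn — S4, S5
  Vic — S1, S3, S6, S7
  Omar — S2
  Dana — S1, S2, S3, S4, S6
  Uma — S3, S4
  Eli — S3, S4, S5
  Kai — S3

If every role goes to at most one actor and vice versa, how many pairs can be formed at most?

6

For example, pair Quinn→S5, Vic→S6, Omar→S2, Dana→S1, Uma→S3, Eli→S4.
The set {Quinn, Uma, Eli, Kai} has only 3 neighbours ({S3, S4, S5}), so by Hall's theorem at most 6 of the 7 actors can be matched.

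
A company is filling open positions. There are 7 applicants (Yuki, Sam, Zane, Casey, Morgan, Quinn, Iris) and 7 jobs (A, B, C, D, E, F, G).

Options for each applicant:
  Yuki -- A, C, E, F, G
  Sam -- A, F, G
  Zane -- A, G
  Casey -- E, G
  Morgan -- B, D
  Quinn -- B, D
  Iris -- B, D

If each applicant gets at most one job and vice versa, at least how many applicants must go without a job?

1

One maximum matching: Yuki-A, Sam-F, Zane-G, Casey-E, Morgan-D, Quinn-B.
The set {Morgan, Quinn, Iris} has only 2 neighbours ({B, D}), so by Hall's theorem at most 6 of the 7 applicants can be matched.
That matches 6 of the 7, leaving 1 unmatched; no matching can do better.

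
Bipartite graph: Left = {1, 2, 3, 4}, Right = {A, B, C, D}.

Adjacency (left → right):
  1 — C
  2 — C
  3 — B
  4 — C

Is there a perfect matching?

The set {1, 2, 4} has only 1 neighbour ({C}), so by Hall's theorem at most 2 of the 4 left vertices can be matched.
Hence no matching covers every left vertex.

No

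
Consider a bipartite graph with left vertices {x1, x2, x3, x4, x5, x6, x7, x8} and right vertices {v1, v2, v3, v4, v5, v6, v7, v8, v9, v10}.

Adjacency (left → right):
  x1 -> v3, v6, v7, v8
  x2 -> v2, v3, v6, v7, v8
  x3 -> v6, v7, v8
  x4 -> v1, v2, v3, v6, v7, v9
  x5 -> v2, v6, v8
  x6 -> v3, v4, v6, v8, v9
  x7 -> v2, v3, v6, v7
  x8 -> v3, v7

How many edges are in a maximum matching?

A valid assignment of size 7: x1-v7, x2-v3, x3-v8, x4-v1, x5-v6, x6-v9, x7-v2.
The set {x1, x2, x3, x5, x7, x8} has only 5 neighbours ({v2, v3, v6, v7, v8}), so by Hall's theorem at most 7 of the 8 left vertices can be matched.

7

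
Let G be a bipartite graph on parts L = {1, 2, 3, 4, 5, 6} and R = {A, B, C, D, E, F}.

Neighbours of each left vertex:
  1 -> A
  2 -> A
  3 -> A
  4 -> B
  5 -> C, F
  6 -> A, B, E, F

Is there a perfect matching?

No

The set {1, 2, 3} has only 1 neighbour ({A}), so by Hall's theorem at most 4 of the 6 left vertices can be matched.
Hence no matching covers every left vertex.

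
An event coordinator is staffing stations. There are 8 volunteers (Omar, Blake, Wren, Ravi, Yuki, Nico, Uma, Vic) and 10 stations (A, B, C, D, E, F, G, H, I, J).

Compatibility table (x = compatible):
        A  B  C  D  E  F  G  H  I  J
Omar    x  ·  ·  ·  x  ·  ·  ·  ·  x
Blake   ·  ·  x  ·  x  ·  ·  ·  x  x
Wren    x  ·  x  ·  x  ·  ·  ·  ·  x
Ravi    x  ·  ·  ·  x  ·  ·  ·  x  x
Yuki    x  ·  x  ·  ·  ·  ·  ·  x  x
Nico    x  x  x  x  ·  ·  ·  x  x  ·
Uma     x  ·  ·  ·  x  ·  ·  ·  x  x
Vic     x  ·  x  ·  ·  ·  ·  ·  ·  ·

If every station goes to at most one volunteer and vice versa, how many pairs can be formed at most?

6

One maximum matching: Omar-A, Blake-C, Wren-J, Ravi-E, Yuki-I, Nico-H.
The set {Omar, Blake, Wren, Ravi, Yuki, Uma, Vic} has only 5 neighbours ({A, C, E, I, J}), so by Hall's theorem at most 6 of the 8 volunteers can be matched.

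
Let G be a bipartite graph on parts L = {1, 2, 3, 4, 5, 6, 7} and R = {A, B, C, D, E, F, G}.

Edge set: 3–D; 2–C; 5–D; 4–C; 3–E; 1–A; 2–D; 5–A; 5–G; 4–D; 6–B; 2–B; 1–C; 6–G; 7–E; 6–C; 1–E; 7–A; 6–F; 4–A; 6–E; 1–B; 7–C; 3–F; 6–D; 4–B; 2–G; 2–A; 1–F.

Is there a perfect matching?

One maximum matching: 1–F, 2–A, 3–D, 4–C, 5–G, 6–B, 7–E.
All 7 left vertices are covered.

Yes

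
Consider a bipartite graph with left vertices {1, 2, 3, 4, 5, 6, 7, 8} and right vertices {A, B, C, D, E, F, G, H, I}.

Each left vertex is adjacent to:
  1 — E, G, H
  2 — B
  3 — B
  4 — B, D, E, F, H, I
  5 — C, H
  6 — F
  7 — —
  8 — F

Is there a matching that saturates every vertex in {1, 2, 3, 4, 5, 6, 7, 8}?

No

The set {2, 3, 6, 7, 8} has only 2 neighbours ({B, F}), so by Hall's theorem at most 5 of the 8 left vertices can be matched.
Hence no matching covers every left vertex.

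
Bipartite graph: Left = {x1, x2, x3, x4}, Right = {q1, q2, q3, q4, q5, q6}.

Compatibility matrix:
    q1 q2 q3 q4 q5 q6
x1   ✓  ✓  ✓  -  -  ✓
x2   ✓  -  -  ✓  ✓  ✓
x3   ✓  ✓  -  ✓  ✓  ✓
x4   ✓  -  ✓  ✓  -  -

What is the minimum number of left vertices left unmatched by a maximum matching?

One maximum matching: x1→q2, x2→q6, x3→q1, x4→q4.
All 4 left vertices are matched, so no larger matching exists.
That matches 4 of the 4, leaving 0 unmatched; no matching can do better.

0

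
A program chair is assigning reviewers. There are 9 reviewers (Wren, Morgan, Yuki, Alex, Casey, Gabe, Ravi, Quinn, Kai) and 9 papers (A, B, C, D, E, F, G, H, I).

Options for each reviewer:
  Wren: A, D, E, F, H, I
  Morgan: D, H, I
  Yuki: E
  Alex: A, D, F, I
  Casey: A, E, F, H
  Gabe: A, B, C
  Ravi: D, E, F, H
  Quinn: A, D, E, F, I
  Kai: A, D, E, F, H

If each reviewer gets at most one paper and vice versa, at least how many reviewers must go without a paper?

For example, pair Wren–A, Morgan–D, Yuki–E, Alex–I, Casey–F, Gabe–B, Ravi–H.
The set {Wren, Morgan, Yuki, Alex, Casey, Ravi, Quinn, Kai} has only 6 neighbours ({A, D, E, F, H, I}), so by Hall's theorem at most 7 of the 9 reviewers can be matched.
That matches 7 of the 9, leaving 2 unmatched; no matching can do better.

2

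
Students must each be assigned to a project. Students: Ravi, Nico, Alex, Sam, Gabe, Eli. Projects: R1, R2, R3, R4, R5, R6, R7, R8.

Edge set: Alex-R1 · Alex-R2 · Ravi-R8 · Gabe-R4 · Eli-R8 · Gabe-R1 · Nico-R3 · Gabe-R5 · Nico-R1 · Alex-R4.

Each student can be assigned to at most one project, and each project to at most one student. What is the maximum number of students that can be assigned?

A valid assignment of size 4: Ravi→R8, Nico→R3, Alex→R2, Gabe→R4.
The set {Ravi, Sam, Eli} has only 1 neighbour ({R8}), so by Hall's theorem at most 4 of the 6 students can be matched.

4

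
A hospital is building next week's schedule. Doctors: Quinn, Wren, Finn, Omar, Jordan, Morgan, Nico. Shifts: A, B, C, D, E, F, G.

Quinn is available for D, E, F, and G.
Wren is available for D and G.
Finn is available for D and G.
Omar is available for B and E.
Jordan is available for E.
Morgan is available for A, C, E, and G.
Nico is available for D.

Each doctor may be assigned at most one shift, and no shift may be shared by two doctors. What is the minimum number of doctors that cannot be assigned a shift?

A valid assignment of size 6: Quinn→F, Wren→D, Finn→G, Omar→B, Jordan→E, Morgan→C.
The set {Wren, Finn, Nico} has only 2 neighbours ({D, G}), so by Hall's theorem at most 6 of the 7 doctors can be matched.
That matches 6 of the 7, leaving 1 unmatched; no matching can do better.

1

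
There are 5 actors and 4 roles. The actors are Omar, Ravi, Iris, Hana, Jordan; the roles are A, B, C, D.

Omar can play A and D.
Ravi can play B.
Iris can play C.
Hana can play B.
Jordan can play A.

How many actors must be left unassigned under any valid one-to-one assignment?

A valid assignment of size 4: Omar→D, Ravi→B, Iris→C, Jordan→A.
The set {Ravi, Hana} has only 1 neighbour ({B}), so by Hall's theorem at most 4 of the 5 actors can be matched.
That matches 4 of the 5, leaving 1 unmatched; no matching can do better.

1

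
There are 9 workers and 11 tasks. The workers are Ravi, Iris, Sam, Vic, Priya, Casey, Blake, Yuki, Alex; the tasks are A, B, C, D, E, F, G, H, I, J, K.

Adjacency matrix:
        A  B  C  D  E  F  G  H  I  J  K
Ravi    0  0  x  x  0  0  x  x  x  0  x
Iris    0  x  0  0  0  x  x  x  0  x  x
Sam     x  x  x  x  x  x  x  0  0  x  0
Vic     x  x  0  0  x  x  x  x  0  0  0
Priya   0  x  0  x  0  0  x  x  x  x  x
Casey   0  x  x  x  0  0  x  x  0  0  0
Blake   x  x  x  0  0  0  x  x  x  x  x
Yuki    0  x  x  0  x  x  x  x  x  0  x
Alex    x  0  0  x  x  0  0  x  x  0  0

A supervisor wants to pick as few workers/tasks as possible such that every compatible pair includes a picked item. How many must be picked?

The 9 edges Ravi–D, Iris–G, Sam–E, Vic–F, Priya–H, Casey–B, Blake–J, Yuki–K, Alex–A form a matching, so any vertex cover needs at least 9 vertices (one per matched edge).
Conversely {Ravi, Iris, Sam, Vic, Priya, Casey, Blake, Yuki, Alex} meets every edge and has exactly 9 vertices, so 9 is optimal.

9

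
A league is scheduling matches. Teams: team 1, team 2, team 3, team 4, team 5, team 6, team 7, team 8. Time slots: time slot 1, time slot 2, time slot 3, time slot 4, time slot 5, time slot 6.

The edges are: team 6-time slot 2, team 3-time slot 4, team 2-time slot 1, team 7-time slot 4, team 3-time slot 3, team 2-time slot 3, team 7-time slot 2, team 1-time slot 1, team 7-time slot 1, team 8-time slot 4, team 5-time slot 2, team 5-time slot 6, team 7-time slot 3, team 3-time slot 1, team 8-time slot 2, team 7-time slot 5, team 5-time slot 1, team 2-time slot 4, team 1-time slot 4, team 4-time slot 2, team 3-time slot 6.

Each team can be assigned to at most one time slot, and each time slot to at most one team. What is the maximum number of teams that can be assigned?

6

For example, pair team 1-time slot 1, team 2-time slot 3, team 3-time slot 4, team 4-time slot 2, team 5-time slot 6, team 7-time slot 5.
The set {team 1, team 2, team 3, team 4, team 5, team 6, team 8} has only 5 neighbours ({time slot 1, time slot 2, time slot 3, time slot 4, time slot 6}), so by Hall's theorem at most 6 of the 8 teams can be matched.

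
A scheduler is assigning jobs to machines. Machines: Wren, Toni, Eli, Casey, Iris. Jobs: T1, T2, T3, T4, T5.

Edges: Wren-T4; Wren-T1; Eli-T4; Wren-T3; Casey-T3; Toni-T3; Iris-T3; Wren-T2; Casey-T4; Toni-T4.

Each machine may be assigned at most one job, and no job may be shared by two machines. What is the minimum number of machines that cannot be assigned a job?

For example, pair Wren–T2, Toni–T3, Eli–T4.
The set {Toni, Eli, Casey, Iris} has only 2 neighbours ({T3, T4}), so by Hall's theorem at most 3 of the 5 machines can be matched.
That matches 3 of the 5, leaving 2 unmatched; no matching can do better.

2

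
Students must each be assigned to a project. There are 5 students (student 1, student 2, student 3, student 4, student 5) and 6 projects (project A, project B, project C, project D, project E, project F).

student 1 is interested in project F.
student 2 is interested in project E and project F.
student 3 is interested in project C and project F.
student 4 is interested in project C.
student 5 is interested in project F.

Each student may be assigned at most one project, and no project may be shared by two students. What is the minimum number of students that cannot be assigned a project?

2

A valid assignment of size 3: student 1→project F, student 2→project E, student 3→project C.
The set {student 1, student 3, student 4, student 5} has only 2 neighbours ({project C, project F}), so by Hall's theorem at most 3 of the 5 students can be matched.
That matches 3 of the 5, leaving 2 unmatched; no matching can do better.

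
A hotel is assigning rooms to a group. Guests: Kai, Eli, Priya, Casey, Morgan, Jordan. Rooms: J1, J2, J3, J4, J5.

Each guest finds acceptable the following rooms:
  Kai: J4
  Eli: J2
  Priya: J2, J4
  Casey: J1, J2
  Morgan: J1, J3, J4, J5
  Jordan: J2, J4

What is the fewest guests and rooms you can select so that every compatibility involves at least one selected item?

4

A maximum matching has 4 edges (e.g. Kai–J4, Eli–J2, Casey–J1, Morgan–J3).
By König's theorem the minimum vertex cover has the same size. One such cover is {Casey, Morgan, J2, J4}.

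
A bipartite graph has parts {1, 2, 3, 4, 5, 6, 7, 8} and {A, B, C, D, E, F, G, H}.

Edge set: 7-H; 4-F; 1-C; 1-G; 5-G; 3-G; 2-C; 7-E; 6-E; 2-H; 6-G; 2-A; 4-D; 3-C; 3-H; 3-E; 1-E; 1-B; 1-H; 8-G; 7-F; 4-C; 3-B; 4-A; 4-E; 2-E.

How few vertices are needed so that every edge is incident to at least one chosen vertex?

{1, 2, 3, 4, 6, 7, G} is a vertex cover of size 7: every edge has an endpoint in this set.
No smaller cover exists because 1–C, 2–A, 3–B, 4–F, 5–G, 6–E, 7–H is a matching of size 7, and a cover must include an endpoint of each of these disjoint edges (König's theorem).

7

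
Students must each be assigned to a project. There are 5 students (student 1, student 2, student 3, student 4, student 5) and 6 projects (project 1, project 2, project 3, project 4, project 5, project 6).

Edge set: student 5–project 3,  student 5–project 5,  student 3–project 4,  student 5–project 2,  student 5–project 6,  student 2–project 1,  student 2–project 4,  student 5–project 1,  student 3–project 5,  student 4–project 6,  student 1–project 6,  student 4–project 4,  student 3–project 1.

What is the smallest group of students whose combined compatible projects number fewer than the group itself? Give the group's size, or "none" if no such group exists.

A matching saturating every student exists, for instance student 1→project 6, student 2→project 1, student 3→project 5, student 4→project 4, student 5→project 3.
By Hall's marriage theorem, this means |N(S)| ≥ |S| for every subset S, so no violating subset exists.

none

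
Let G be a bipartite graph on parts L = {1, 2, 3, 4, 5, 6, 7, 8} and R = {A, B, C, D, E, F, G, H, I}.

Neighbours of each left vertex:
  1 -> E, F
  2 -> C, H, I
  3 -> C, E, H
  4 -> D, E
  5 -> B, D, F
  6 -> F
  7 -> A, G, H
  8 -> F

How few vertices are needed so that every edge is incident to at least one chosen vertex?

The 7 edges 1–E, 2–H, 3–C, 4–D, 5–B, 6–F, 7–G form a matching, so any vertex cover needs at least 7 vertices (one per matched edge).
Conversely {1, 2, 3, 4, 5, 7, F} meets every edge and has exactly 7 vertices, so 7 is optimal.

7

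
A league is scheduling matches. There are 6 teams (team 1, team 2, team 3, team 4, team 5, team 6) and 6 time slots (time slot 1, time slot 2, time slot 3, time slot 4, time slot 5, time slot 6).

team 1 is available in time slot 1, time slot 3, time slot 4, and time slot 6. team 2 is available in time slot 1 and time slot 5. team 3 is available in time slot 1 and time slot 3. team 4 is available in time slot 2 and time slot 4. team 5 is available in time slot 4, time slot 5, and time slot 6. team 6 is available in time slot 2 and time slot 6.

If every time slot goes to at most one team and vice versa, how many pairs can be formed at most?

A valid assignment of size 6: team 1→time slot 6, team 2→time slot 1, team 3→time slot 3, team 4→time slot 4, team 5→time slot 5, team 6→time slot 2.
This saturates every team, so 6 is the maximum.

6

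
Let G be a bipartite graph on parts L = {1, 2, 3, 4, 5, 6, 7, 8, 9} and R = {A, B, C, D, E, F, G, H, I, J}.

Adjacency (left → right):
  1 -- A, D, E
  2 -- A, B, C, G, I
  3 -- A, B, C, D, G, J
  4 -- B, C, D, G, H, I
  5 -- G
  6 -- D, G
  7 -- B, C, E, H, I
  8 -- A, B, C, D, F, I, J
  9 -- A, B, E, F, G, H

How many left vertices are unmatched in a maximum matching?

A valid assignment of size 9: 1–E, 2–C, 3–J, 4–H, 5–G, 6–D, 7–I, 8–B, 9–A.
All 9 left vertices are matched, so no larger matching exists.
That matches 9 of the 9, leaving 0 unmatched; no matching can do better.

0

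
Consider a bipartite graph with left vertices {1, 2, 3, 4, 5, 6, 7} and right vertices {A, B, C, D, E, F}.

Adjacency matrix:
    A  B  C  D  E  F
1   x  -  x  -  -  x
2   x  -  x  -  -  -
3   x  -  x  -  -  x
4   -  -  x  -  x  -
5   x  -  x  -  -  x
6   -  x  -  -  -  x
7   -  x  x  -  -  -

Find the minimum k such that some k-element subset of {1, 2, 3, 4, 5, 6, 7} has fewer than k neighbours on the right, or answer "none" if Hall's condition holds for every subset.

Take S = {1, 2, 3, 5}. Its neighbourhood is {A, C, F}, so |N(S)| = 3 < |S| = 4.
Every subset of size less than 4 has at least as many neighbours as members, so 4 is the minimum.

4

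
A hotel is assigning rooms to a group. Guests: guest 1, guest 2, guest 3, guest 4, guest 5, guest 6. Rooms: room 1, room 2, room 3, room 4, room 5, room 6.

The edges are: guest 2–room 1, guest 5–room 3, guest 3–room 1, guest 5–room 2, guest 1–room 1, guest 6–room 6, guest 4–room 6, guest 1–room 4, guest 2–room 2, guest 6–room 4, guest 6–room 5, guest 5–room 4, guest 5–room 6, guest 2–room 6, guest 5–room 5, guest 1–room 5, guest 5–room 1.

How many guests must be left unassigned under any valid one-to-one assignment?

One maximum matching: guest 1–room 5, guest 2–room 2, guest 3–room 1, guest 4–room 6, guest 5–room 3, guest 6–room 4.
All 6 guests are matched, so no larger matching exists.
That matches 6 of the 6, leaving 0 unmatched; no matching can do better.

0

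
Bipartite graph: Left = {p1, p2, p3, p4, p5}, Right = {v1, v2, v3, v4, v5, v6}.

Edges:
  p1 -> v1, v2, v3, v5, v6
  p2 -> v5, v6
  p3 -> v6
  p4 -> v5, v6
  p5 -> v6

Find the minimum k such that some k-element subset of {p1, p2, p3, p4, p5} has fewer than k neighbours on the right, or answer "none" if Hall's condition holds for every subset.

Take S = {p3, p5}. Its neighbourhood is {v6}, so |N(S)| = 1 < |S| = 2.
No single vertex violates Hall's condition since each has at least one neighbour, so 2 is the minimum.

2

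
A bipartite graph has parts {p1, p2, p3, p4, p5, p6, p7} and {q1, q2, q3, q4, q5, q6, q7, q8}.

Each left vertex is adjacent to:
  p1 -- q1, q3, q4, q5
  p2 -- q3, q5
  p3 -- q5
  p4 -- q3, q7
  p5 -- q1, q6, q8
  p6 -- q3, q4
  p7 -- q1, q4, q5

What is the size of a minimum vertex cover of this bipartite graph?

A maximum matching has 6 edges (e.g. p1–q1, p2–q3, p3–q5, p4–q7, p5–q6, p6–q4).
By König's theorem the minimum vertex cover has the same size. One such cover is {p4, p5, q1, q3, q4, q5}.

6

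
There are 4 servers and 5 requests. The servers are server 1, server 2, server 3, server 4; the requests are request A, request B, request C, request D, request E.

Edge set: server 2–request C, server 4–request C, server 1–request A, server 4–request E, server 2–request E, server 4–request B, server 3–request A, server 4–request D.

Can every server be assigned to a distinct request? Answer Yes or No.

The set {server 1, server 3} has only 1 neighbour ({request A}), so by Hall's theorem at most 3 of the 4 servers can be matched.
Hence no matching covers every server.

No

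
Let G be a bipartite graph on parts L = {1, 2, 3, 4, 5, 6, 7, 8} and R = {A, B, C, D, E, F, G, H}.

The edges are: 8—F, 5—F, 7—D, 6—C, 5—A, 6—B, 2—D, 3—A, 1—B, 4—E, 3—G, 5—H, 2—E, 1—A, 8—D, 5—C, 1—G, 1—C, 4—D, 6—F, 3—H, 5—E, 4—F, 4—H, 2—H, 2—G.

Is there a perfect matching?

A valid assignment of size 8: 1–C, 2–E, 3–G, 4–H, 5–A, 6–B, 7–D, 8–F.
Every left vertex is matched, so this is a perfect matching.

Yes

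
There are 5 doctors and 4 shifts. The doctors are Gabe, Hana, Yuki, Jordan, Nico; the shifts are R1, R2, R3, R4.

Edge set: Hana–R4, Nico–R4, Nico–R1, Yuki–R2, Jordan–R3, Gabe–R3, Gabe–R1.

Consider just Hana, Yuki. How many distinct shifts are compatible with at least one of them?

The union of neighbours of {Hana, Yuki} is {R2, R4}, which has 2 elements.
Since |N(S)| = 2 ≥ |S| = 2, Hall's condition holds for this subset.

2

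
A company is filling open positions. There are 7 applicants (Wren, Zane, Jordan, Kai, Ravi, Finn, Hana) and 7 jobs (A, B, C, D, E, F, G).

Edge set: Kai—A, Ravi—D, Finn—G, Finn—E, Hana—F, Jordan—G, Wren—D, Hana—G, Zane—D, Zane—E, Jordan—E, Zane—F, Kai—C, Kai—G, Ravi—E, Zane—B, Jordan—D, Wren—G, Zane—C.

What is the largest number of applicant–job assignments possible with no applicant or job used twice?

6

For example, pair Wren–G, Zane–B, Jordan–D, Kai–C, Ravi–E, Hana–F.
The set {Wren, Jordan, Ravi, Finn} has only 3 neighbours ({D, E, G}), so by Hall's theorem at most 6 of the 7 applicants can be matched.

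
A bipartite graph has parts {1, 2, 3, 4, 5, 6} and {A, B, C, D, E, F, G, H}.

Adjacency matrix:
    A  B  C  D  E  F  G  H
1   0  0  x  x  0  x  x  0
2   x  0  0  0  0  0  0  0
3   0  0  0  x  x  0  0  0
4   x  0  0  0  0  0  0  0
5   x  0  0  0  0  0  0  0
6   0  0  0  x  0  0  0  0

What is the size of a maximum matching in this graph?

A valid assignment of size 4: 1–F, 2–A, 3–E, 6–D.
The set {2, 4, 5} has only 1 neighbour ({A}), so by Hall's theorem at most 4 of the 6 left vertices can be matched.

4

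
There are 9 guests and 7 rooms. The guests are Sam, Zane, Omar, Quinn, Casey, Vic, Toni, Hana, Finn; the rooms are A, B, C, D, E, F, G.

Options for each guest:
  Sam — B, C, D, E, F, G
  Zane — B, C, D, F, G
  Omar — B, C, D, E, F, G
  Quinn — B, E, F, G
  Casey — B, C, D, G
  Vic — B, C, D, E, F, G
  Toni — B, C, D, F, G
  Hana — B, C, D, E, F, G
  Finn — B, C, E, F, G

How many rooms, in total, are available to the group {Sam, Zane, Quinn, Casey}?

The union of neighbours of {Sam, Zane, Quinn, Casey} is {B, C, D, E, F, G}, which has 6 elements.
Since |N(S)| = 6 ≥ |S| = 4, Hall's condition holds for this subset.

6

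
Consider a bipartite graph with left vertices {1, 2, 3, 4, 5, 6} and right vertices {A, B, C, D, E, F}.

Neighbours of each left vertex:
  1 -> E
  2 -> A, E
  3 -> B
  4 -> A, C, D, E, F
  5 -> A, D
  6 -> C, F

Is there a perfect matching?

One maximum matching: 1-E, 2-A, 3-B, 4-C, 5-D, 6-F.
All 6 left vertices are covered.

Yes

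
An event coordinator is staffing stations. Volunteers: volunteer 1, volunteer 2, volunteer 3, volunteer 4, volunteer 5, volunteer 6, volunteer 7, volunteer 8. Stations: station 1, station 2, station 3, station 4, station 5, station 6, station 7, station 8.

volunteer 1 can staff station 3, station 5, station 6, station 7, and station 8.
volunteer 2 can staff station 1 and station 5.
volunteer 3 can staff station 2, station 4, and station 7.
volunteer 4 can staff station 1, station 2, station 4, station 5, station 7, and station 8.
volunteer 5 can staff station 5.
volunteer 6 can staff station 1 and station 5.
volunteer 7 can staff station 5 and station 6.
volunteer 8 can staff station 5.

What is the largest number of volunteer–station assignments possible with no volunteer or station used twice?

6

For example, pair volunteer 1-station 8, volunteer 2-station 1, volunteer 3-station 2, volunteer 4-station 7, volunteer 5-station 5, volunteer 7-station 6.
The set {volunteer 2, volunteer 5, volunteer 6, volunteer 8} has only 2 neighbours ({station 1, station 5}), so by Hall's theorem at most 6 of the 8 volunteers can be matched.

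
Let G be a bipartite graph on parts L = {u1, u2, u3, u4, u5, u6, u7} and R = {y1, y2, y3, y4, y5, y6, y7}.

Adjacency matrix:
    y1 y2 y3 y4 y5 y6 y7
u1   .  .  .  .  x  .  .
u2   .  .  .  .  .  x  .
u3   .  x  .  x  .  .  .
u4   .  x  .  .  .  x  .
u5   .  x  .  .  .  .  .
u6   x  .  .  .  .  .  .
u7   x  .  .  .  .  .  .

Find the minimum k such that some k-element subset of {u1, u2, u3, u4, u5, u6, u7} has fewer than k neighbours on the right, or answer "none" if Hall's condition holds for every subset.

2

Take S = {u6, u7}. Its neighbourhood is {y1}, so |N(S)| = 1 < |S| = 2.
No single vertex violates Hall's condition since each has at least one neighbour, so 2 is the minimum.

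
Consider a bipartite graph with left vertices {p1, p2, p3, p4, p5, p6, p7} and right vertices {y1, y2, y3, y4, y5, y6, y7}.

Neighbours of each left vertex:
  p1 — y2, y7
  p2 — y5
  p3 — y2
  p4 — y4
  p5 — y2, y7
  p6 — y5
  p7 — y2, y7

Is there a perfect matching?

The set {p1, p2, p3, p5, p6, p7} has only 3 neighbours ({y2, y5, y7}), so by Hall's theorem at most 4 of the 7 left vertices can be matched.
Hence no matching covers every left vertex.

No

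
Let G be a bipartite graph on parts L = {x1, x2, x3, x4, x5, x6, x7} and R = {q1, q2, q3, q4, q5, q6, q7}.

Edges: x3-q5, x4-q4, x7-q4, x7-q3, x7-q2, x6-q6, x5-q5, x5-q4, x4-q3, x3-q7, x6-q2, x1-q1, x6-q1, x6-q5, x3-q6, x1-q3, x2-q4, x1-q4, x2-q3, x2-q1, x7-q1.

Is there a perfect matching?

Yes

One maximum matching: x1→q1, x2→q3, x3→q7, x4→q4, x5→q5, x6→q6, x7→q2.
All 7 left vertices are covered.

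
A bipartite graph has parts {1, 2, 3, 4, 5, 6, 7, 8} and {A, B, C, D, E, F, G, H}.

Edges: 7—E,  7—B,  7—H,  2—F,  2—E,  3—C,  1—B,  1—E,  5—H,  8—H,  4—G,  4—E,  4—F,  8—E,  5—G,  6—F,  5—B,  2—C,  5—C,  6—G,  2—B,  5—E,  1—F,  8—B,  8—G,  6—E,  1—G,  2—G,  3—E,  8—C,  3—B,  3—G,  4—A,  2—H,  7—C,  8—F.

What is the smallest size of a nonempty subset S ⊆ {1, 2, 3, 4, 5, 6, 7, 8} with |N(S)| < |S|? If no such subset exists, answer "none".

Take S = {1, 2, 3, 5, 6, 7, 8}. Its neighbourhood is {B, C, E, F, G, H}, so |N(S)| = 6 < |S| = 7.
Every subset of size less than 7 has at least as many neighbours as members, so 7 is the minimum.

7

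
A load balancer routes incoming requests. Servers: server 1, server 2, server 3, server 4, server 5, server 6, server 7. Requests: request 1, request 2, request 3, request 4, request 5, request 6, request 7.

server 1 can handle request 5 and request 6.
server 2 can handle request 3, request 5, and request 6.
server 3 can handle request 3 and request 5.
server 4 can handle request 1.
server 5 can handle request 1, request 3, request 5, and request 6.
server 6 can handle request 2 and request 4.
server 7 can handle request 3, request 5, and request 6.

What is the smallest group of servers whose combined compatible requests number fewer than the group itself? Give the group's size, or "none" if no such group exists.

4

Take S = {server 1, server 2, server 3, server 7}. Its neighbourhood is {request 3, request 5, request 6}, so |N(S)| = 3 < |S| = 4.
Every subset of size less than 4 has at least as many neighbours as members, so 4 is the minimum.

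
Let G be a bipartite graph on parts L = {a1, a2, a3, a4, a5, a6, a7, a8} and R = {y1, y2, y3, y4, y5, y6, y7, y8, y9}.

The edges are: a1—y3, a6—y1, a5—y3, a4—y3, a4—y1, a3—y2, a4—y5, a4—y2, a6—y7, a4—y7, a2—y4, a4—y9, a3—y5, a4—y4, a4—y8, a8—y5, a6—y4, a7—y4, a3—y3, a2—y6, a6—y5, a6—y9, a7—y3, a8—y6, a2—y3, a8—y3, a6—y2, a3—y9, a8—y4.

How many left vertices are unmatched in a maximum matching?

One maximum matching: a1→y3, a2→y6, a3→y2, a4→y7, a6→y9, a7→y4, a8→y5.
The set {a1, a5} has only 1 neighbour ({y3}), so by Hall's theorem at most 7 of the 8 left vertices can be matched.
That matches 7 of the 8, leaving 1 unmatched; no matching can do better.

1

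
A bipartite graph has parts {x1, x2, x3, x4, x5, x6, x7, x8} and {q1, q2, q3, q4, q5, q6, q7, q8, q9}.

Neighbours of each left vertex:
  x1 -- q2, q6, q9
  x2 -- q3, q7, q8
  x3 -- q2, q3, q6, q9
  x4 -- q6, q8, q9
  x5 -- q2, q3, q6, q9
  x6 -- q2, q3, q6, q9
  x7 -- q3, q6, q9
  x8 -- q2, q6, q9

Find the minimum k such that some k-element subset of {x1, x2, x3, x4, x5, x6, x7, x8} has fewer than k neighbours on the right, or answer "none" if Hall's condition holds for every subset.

Take S = {x1, x3, x5, x6, x7}. Its neighbourhood is {q2, q3, q6, q9}, so |N(S)| = 4 < |S| = 5.
Every subset of size less than 5 has at least as many neighbours as members, so 5 is the minimum.

5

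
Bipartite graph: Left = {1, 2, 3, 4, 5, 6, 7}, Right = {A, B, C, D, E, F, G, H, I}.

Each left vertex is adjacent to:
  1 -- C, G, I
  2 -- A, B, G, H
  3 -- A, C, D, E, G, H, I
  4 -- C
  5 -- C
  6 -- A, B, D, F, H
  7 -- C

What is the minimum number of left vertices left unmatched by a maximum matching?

For example, pair 1-I, 2-B, 3-G, 4-C, 6-A.
The set {4, 5, 7} has only 1 neighbour ({C}), so by Hall's theorem at most 5 of the 7 left vertices can be matched.
That matches 5 of the 7, leaving 2 unmatched; no matching can do better.

2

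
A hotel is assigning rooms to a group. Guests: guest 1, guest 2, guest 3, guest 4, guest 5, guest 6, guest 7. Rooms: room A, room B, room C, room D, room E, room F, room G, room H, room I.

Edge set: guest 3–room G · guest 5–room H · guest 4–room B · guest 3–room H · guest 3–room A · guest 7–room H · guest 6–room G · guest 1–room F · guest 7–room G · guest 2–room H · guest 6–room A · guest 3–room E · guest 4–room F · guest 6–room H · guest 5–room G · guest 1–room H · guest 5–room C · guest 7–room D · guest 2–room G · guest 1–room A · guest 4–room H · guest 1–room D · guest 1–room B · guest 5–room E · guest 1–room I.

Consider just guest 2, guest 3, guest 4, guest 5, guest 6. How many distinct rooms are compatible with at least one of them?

7

The union of neighbours of {guest 2, guest 3, guest 4, guest 5, guest 6} is {room A, room B, room C, room E, room F, room G, room H}, which has 7 elements.
Since |N(S)| = 7 ≥ |S| = 5, Hall's condition holds for this subset.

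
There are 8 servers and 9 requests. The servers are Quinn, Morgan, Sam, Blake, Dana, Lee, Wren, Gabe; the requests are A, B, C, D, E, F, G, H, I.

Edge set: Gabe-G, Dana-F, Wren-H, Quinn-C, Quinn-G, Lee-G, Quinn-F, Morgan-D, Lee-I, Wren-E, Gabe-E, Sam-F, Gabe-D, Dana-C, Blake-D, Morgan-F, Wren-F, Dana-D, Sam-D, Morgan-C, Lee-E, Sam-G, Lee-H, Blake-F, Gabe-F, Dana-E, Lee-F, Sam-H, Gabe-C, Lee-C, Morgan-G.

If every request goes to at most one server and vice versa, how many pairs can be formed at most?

7

A valid assignment of size 7: Quinn→C, Morgan→G, Sam→F, Blake→D, Dana→E, Lee→I, Wren→H.
The set {Quinn, Morgan, Sam, Blake, Dana, Wren, Gabe} has only 6 neighbours ({C, D, E, F, G, H}), so by Hall's theorem at most 7 of the 8 servers can be matched.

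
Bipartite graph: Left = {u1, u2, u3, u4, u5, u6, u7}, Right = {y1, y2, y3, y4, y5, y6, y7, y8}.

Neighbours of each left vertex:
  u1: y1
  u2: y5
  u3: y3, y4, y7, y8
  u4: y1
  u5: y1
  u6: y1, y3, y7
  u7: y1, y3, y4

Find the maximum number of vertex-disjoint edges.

5

A valid assignment of size 5: u1–y1, u2–y5, u3–y8, u6–y7, u7–y3.
The set {u1, u4, u5} has only 1 neighbour ({y1}), so by Hall's theorem at most 5 of the 7 left vertices can be matched.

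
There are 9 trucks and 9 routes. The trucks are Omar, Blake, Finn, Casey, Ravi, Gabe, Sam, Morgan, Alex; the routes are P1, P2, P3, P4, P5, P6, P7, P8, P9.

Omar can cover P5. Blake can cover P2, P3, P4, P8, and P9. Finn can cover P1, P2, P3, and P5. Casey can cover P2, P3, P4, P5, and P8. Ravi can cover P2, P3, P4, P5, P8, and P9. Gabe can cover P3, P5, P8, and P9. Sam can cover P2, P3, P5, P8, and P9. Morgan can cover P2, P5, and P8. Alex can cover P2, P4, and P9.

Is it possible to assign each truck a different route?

The set {Omar, Blake, Casey, Ravi, Gabe, Sam, Morgan, Alex} has only 6 neighbours ({P2, P3, P4, P5, P8, P9}), so by Hall's theorem at most 7 of the 9 trucks can be matched.
Hence no matching covers every truck.

No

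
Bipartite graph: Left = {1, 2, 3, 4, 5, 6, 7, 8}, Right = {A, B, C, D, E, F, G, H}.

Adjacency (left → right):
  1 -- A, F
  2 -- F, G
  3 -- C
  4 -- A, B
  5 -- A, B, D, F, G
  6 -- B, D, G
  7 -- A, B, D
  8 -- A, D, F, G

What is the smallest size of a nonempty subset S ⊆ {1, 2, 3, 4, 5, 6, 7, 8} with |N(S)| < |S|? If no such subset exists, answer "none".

Take S = {1, 2, 4, 5, 6, 7}. Its neighbourhood is {A, B, D, F, G}, so |N(S)| = 5 < |S| = 6.
Every subset of size less than 6 has at least as many neighbours as members, so 6 is the minimum.

6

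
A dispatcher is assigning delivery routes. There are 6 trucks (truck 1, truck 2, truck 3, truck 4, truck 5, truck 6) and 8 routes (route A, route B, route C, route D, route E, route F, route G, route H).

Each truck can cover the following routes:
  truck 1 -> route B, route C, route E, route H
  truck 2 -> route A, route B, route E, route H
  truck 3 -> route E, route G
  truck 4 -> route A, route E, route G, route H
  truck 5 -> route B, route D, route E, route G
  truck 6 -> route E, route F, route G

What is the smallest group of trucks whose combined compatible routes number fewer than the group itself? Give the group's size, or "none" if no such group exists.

none

A matching saturating every truck exists, for instance truck 1→route C, truck 2→route A, truck 3→route G, truck 4→route H, truck 5→route B, truck 6→route E.
By Hall's marriage theorem, this means |N(S)| ≥ |S| for every subset S, so no violating subset exists.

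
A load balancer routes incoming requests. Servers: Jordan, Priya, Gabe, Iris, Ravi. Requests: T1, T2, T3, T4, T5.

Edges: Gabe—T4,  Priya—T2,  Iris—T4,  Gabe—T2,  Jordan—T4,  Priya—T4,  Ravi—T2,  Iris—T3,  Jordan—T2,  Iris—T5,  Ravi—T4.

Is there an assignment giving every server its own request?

No

The set {Jordan, Priya, Gabe, Ravi} has only 2 neighbours ({T2, T4}), so by Hall's theorem at most 3 of the 5 servers can be matched.
Hence no matching covers every server.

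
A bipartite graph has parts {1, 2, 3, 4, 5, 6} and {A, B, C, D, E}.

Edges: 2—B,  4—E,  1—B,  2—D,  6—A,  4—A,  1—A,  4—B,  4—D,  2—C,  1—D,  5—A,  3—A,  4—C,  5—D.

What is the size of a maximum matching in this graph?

For example, pair 1–B, 2–C, 3–A, 4–E, 5–D.
The set {3, 6} has only 1 neighbour ({A}), so by Hall's theorem at most 5 of the 6 left vertices can be matched.

5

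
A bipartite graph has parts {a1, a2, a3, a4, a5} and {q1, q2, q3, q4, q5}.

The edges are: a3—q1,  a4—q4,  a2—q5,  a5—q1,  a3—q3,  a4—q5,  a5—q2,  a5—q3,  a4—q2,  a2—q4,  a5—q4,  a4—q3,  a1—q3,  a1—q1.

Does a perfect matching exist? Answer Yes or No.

Yes

A valid assignment of size 5: a1–q1, a2–q5, a3–q3, a4–q4, a5–q2.
All 5 left vertices are covered.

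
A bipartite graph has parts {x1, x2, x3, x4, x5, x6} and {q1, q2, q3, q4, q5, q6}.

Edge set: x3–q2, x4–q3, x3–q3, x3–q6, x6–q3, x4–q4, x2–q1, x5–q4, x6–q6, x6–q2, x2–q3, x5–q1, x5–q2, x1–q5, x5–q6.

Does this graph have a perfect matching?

Yes

A valid assignment of size 6: x1→q5, x2→q1, x3→q3, x4→q4, x5→q2, x6→q6.
All 6 left vertices are covered.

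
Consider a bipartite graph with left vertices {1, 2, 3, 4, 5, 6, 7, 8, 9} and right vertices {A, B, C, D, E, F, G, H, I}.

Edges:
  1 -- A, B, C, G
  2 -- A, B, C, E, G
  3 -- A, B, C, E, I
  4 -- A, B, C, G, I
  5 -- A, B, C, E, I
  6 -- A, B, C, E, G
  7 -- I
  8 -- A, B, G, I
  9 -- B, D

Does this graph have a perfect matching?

The set {1, 2, 3, 4, 5, 6, 7, 8} has only 6 neighbours ({A, B, C, E, G, I}), so by Hall's theorem at most 7 of the 9 left vertices can be matched.
Hence no matching covers every left vertex.

No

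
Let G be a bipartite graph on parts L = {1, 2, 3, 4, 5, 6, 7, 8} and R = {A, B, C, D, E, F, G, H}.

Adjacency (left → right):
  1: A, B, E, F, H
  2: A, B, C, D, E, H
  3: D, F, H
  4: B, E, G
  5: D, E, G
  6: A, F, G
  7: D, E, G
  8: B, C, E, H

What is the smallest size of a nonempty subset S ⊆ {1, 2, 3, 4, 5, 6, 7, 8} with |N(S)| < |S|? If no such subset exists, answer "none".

none

A matching saturating every left vertex exists, for instance 1→A, 2→C, 3→H, 4→E, 5→G, 6→F, 7→D, 8→B.
By Hall's marriage theorem, this means |N(S)| ≥ |S| for every subset S, so no violating subset exists.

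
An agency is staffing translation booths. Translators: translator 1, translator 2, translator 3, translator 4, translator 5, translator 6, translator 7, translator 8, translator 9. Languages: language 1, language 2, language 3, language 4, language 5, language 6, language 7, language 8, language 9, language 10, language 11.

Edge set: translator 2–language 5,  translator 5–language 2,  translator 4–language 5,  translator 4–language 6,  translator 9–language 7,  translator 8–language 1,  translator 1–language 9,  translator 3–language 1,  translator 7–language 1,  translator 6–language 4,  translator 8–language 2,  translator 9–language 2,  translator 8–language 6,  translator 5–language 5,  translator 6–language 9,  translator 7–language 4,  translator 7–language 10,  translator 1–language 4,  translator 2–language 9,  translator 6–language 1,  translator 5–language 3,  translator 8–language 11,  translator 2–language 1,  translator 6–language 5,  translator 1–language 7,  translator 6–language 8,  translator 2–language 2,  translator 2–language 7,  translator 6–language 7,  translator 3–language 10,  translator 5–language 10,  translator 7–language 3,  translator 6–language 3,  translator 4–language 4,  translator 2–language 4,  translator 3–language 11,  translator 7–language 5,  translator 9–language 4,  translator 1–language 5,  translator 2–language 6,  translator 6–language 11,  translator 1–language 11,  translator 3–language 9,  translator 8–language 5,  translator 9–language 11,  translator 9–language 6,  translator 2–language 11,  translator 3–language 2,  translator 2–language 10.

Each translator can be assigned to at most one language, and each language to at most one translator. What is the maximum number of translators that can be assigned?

9

One maximum matching: translator 1–language 7, translator 2–language 10, translator 3–language 9, translator 4–language 6, translator 5–language 3, translator 6–language 8, translator 7–language 4, translator 8–language 11, translator 9–language 2.
All 9 translators are matched, so no larger matching exists.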